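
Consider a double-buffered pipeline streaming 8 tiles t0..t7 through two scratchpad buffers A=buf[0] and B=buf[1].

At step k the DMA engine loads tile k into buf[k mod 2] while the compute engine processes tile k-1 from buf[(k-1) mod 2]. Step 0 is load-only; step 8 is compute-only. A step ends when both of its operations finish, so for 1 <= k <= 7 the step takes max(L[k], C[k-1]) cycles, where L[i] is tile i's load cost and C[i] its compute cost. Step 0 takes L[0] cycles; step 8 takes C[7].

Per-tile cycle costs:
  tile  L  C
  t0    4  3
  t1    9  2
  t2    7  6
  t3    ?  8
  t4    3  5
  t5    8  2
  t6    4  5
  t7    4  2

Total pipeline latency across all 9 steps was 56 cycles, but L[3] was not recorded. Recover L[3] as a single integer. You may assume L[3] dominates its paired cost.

step 0 → dur = L[0]=4 = 4
step 1 → dur = max(L[1]=9, C[0]=3) = 9
step 2 → dur = max(L[2]=7, C[1]=2) = 7
step 3 → dur = max(L[3]=?, C[2]=6) = L[3]  (unknown; binding)
step 4 → dur = max(L[4]=3, C[3]=8) = 8
step 5 → dur = max(L[5]=8, C[4]=5) = 8
step 6 → dur = max(L[6]=4, C[5]=2) = 4
step 7 → dur = max(L[7]=4, C[6]=5) = 5
step 8 → dur = C[7]=2 = 2
sum of known step durations = 47
dur[3] = total - known = 56 - 47 = 9
L[3] is the binding max in step 3, so L[3] = dur[3] = 9

L[3] = 9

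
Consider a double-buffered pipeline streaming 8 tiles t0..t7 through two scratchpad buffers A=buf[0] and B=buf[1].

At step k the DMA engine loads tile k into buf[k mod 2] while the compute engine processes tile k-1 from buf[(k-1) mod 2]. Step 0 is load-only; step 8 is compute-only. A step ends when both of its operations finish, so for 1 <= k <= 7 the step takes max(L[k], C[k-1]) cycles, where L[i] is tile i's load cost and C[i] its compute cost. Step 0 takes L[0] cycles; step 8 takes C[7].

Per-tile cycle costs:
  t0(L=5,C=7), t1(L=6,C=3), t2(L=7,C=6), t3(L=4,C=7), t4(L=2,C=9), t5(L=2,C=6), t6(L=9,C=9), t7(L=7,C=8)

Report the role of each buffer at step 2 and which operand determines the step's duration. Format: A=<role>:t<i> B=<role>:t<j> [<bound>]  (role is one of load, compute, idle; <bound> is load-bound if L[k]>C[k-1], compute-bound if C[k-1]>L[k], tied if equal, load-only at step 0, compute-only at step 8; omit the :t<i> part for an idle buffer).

  0. 5=5c; end=5; A:t0 B:-
  1. max(6,7)=7c; end=12; A:t0 B:t1
  2. max(7,3)=7c; end=19; A:t2 B:t1
  3. max(4,6)=6c; end=25; A:t2 B:t3
  4. max(2,7)=7c; end=32; A:t4 B:t3
  5. max(2,9)=9c; end=41; A:t4 B:t5
  6. max(9,6)=9c; end=50; A:t6 B:t5
  7. max(7,9)=9c; end=59; A:t6 B:t7
  8. 8=8c; end=67; A:t6 B:t7

step 2: A=load:t2 B=compute:t1 [load-bound]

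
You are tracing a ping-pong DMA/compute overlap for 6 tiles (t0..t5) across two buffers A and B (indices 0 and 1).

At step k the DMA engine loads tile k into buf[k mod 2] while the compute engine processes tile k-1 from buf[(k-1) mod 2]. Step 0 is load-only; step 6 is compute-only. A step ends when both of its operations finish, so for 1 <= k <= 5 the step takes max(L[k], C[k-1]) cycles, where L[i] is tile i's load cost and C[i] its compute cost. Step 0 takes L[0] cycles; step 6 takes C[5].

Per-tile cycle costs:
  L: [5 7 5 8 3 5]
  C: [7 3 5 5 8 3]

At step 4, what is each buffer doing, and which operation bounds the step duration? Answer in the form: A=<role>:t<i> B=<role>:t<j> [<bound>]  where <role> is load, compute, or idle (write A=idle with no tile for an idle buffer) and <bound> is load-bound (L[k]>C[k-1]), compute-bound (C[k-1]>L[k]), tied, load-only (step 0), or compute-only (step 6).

step 4: A=load:t4 B=compute:t3 [compute-bound]

  0. 5=5c; end=5; A:t0 B:-
  1. max(7,7)=7c; end=12; A:t0 B:t1
  2. max(5,3)=5c; end=17; A:t2 B:t1
  3. max(8,5)=8c; end=25; A:t2 B:t3
  4. max(3,5)=5c; end=30; A:t4 B:t3
  5. max(5,8)=8c; end=38; A:t4 B:t5
  6. 3=3c; end=41; A:t4 B:t5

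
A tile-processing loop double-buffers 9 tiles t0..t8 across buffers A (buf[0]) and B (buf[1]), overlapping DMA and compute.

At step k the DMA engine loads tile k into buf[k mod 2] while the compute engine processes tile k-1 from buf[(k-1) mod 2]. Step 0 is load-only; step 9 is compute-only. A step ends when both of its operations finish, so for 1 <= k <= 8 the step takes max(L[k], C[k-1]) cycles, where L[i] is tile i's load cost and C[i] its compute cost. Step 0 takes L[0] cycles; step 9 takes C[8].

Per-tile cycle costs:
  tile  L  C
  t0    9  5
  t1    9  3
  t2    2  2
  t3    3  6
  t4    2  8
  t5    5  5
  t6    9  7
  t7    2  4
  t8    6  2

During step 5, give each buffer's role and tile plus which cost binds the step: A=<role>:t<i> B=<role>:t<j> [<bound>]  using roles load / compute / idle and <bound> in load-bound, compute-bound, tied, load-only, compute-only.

step 5: A=compute:t4 B=load:t5 [compute-bound]

k=0 load=t0/9c comp=- wait=9 total=9
k=1 load=t1/9c comp=t0/5c wait=9 total=18
k=2 load=t2/2c comp=t1/3c wait=3 total=21
k=3 load=t3/3c comp=t2/2c wait=3 total=24
k=4 load=t4/2c comp=t3/6c wait=6 total=30
k=5 load=t5/5c comp=t4/8c wait=8 total=38
k=6 load=t6/9c comp=t5/5c wait=9 total=47
k=7 load=t7/2c comp=t6/7c wait=7 total=54
k=8 load=t8/6c comp=t7/4c wait=6 total=60
k=9 load=- comp=t8/2c wait=2 total=62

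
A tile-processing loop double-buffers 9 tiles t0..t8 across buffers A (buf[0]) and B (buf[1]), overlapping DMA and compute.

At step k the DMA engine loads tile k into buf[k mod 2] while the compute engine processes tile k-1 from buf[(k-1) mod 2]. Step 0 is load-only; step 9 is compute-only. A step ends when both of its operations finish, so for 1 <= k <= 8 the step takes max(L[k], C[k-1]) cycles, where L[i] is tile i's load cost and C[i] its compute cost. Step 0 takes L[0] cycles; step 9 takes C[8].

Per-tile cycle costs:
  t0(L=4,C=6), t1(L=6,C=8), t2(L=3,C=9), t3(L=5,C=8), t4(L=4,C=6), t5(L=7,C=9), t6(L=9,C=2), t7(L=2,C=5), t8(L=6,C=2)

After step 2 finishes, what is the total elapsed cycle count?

end_cycle[2] = 18

[0] DMA t0→A (4c) ∥ CU idle ⇒ 4c, clock 4
[1] DMA t1→B (6c) ∥ CU A:t0 (6c) ⇒ 6c, clock 10
[2] DMA t2→A (3c) ∥ CU B:t1 (8c) ⇒ 8c, clock 18
[3] DMA t3→B (5c) ∥ CU A:t2 (9c) ⇒ 9c, clock 27
[4] DMA t4→A (4c) ∥ CU B:t3 (8c) ⇒ 8c, clock 35
[5] DMA t5→B (7c) ∥ CU A:t4 (6c) ⇒ 7c, clock 42
[6] DMA t6→A (9c) ∥ CU B:t5 (9c) ⇒ 9c, clock 51
[7] DMA t7→B (2c) ∥ CU A:t6 (2c) ⇒ 2c, clock 53
[8] DMA t8→A (6c) ∥ CU B:t7 (5c) ⇒ 6c, clock 59
[9] DMA idle ∥ CU A:t8 (2c) ⇒ 2c, clock 61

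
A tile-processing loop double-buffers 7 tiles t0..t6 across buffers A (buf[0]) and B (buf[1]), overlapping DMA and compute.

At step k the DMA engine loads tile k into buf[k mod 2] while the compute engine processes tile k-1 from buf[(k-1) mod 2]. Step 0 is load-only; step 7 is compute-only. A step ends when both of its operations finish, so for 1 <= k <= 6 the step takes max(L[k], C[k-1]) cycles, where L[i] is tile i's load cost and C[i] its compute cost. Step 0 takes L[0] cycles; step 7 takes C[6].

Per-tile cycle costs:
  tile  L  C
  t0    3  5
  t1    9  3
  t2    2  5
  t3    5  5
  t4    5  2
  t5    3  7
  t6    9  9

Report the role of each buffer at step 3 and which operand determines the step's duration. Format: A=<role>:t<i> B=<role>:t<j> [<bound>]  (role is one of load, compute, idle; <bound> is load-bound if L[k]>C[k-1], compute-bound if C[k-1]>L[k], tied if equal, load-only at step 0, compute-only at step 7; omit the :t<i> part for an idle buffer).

  0. 3=3c; end=3; A:t0 B:-
  1. max(9,5)=9c; end=12; A:t0 B:t1
  2. max(2,3)=3c; end=15; A:t2 B:t1
  3. max(5,5)=5c; end=20; A:t2 B:t3
  4. max(5,5)=5c; end=25; A:t4 B:t3
  5. max(3,2)=3c; end=28; A:t4 B:t5
  6. max(9,7)=9c; end=37; A:t6 B:t5
  7. 9=9c; end=46; A:t6 B:t5

step 3: A=compute:t2 B=load:t3 [tied]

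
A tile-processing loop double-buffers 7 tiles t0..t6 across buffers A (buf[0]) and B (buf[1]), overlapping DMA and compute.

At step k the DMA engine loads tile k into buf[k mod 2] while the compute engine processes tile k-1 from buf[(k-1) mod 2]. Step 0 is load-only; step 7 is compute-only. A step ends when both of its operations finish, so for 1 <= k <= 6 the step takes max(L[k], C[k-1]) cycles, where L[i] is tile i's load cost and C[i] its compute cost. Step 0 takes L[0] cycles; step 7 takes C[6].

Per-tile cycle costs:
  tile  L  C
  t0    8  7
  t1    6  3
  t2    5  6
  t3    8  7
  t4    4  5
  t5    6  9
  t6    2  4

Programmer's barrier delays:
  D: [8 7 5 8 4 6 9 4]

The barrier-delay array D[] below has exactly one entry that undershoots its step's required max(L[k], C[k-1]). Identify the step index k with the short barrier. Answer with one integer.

k=0 barrier L[0]=8→8c, D[0]=8 ok
k=1 barrier max(L[1]=6,C[0]=7)→7c, D[1]=7 ok
k=2 barrier max(L[2]=5,C[1]=3)→5c, D[2]=5 ok
k=3 barrier max(L[3]=8,C[2]=6)→8c, D[3]=8 ok
k=4 barrier max(L[4]=4,C[3]=7)→7c, D[4]=4 SHORT
k=5 barrier max(L[5]=6,C[4]=5)→6c, D[5]=6 ok
k=6 barrier max(L[6]=2,C[5]=9)→9c, D[6]=9 ok
k=7 barrier C[6]=4→4c, D[7]=4 ok

hazard at step 4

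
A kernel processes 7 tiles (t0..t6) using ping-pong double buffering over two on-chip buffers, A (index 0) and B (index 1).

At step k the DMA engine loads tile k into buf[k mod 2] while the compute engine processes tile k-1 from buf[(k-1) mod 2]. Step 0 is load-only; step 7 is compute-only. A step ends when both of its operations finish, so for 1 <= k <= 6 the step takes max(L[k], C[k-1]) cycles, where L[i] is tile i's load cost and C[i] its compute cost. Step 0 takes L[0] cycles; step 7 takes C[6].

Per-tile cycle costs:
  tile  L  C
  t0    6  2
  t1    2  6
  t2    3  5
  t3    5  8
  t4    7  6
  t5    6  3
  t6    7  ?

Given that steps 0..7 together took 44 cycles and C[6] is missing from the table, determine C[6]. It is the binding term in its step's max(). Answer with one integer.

C[6] = 4

step 0 | dur = L[0]=6 = 6
step 1 | dur = max(L[1]=2, C[0]=2) = 2
step 2 | dur = max(L[2]=3, C[1]=6) = 6
step 3 | dur = max(L[3]=5, C[2]=5) = 5
step 4 | dur = max(L[4]=7, C[3]=8) = 8
step 5 | dur = max(L[5]=6, C[4]=6) = 6
step 6 | dur = max(L[6]=7, C[5]=3) = 7
step 7 | dur = C[6]=? = C[6]  (unknown; binding)
sum of known step durations = 40
dur[7] = total - known = 44 - 40 = 4
C[6] is the binding max in step 7, so C[6] = dur[7] = 4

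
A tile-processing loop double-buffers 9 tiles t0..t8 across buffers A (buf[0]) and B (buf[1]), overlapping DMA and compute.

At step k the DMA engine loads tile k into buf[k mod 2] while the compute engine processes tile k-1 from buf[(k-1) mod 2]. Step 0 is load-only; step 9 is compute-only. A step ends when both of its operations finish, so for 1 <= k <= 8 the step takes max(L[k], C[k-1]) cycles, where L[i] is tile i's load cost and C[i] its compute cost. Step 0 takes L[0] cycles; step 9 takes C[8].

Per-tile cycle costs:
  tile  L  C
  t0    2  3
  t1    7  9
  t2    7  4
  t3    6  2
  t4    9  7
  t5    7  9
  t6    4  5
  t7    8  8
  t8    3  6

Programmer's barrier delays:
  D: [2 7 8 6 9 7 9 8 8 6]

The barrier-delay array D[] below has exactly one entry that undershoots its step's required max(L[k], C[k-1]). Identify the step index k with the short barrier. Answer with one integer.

hazard at step 2

step 0: need L[0]=2 = 2; D[0]=2 ok
step 1: need max(L[1]=7,C[0]=3) = 7; D[1]=7 ok
step 2: need max(L[2]=7,C[1]=9) = 9; D[2]=8 SHORT
step 3: need max(L[3]=6,C[2]=4) = 6; D[3]=6 ok
step 4: need max(L[4]=9,C[3]=2) = 9; D[4]=9 ok
step 5: need max(L[5]=7,C[4]=7) = 7; D[5]=7 ok
step 6: need max(L[6]=4,C[5]=9) = 9; D[6]=9 ok
step 7: need max(L[7]=8,C[6]=5) = 8; D[7]=8 ok
step 8: need max(L[8]=3,C[7]=8) = 8; D[8]=8 ok
step 9: need C[8]=6 = 6; D[9]=6 ok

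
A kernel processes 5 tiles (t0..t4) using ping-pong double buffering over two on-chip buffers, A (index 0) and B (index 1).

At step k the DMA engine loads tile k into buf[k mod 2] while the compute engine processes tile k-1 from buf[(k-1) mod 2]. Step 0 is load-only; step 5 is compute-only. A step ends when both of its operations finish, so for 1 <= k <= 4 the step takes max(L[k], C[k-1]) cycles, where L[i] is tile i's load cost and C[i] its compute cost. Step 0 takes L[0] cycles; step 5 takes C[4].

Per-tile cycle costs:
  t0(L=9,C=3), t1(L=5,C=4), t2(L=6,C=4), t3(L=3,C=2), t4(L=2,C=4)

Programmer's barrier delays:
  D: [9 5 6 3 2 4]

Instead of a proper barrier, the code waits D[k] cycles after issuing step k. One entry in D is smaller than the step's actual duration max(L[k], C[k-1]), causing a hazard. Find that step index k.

[0] required=L[0]=9=9 vs D=9 ok
[1] required=max(L[1]=5,C[0]=3)=5 vs D=5 ok
[2] required=max(L[2]=6,C[1]=4)=6 vs D=6 ok
[3] required=max(L[3]=3,C[2]=4)=4 vs D=3 SHORT
[4] required=max(L[4]=2,C[3]=2)=2 vs D=2 ok
[5] required=C[4]=4=4 vs D=4 ok

hazard at step 3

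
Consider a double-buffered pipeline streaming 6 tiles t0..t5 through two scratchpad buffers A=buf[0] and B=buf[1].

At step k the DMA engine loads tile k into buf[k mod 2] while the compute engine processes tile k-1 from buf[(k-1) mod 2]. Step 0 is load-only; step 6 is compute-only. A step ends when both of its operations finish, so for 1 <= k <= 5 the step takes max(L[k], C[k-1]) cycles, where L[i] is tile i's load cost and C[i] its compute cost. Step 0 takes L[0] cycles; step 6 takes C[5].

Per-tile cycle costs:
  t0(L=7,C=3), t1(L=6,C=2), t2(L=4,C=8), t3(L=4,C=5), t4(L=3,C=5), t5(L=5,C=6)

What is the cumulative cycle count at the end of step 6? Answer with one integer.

end_cycle[6] = 41

step 0: L[0]=7 → dur=7, Σ=7 | A=load:t0 B=idle [load-only]
step 1: L[1]=6 C[0]=3 → dur=6, Σ=13 | A=compute:t0 B=load:t1 [load-bound]
step 2: L[2]=4 C[1]=2 → dur=4, Σ=17 | A=load:t2 B=compute:t1 [load-bound]
step 3: L[3]=4 C[2]=8 → dur=8, Σ=25 | A=compute:t2 B=load:t3 [compute-bound]
step 4: L[4]=3 C[3]=5 → dur=5, Σ=30 | A=load:t4 B=compute:t3 [compute-bound]
step 5: L[5]=5 C[4]=5 → dur=5, Σ=35 | A=compute:t4 B=load:t5 [tied]
step 6: C[5]=6 → dur=6, Σ=41 | A=idle B=compute:t5 [compute-only]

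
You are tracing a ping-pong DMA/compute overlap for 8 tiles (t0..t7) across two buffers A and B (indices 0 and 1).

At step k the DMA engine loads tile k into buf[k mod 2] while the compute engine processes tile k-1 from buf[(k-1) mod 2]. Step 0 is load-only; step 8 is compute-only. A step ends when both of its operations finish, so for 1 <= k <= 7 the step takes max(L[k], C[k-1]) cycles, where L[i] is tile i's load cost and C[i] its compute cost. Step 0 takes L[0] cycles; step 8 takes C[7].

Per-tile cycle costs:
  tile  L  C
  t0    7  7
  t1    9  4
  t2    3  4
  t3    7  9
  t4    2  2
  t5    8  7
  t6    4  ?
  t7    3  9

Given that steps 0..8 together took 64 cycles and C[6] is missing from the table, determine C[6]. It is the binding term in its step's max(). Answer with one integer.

C[6] = 4

step 0 → dur = L[0]=7 = 7
step 1 → dur = max(L[1]=9, C[0]=7) = 9
step 2 → dur = max(L[2]=3, C[1]=4) = 4
step 3 → dur = max(L[3]=7, C[2]=4) = 7
step 4 → dur = max(L[4]=2, C[3]=9) = 9
step 5 → dur = max(L[5]=8, C[4]=2) = 8
step 6 → dur = max(L[6]=4, C[5]=7) = 7
step 7 → dur = max(L[7]=3, C[6]=?) = C[6]  (unknown; binding)
step 8 → dur = C[7]=9 = 9
sum of known step durations = 60
dur[7] = total - known = 64 - 60 = 4
C[6] is the binding max in step 7, so C[6] = dur[7] = 4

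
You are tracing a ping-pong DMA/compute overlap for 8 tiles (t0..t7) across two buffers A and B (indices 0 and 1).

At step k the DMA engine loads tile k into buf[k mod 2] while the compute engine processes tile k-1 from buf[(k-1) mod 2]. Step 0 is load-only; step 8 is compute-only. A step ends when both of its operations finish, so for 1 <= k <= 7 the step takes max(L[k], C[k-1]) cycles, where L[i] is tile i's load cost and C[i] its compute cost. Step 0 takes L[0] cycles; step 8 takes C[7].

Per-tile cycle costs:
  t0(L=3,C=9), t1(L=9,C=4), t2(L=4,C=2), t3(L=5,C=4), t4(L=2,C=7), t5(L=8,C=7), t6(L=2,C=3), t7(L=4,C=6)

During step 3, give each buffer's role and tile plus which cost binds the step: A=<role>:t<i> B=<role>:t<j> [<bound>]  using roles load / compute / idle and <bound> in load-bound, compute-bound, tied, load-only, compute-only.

step 3: A=compute:t2 B=load:t3 [load-bound]

  0. 3=3c; end=3; A:t0 B:-
  1. max(9,9)=9c; end=12; A:t0 B:t1
  2. max(4,4)=4c; end=16; A:t2 B:t1
  3. max(5,2)=5c; end=21; A:t2 B:t3
  4. max(2,4)=4c; end=25; A:t4 B:t3
  5. max(8,7)=8c; end=33; A:t4 B:t5
  6. max(2,7)=7c; end=40; A:t6 B:t5
  7. max(4,3)=4c; end=44; A:t6 B:t7
  8. 6=6c; end=50; A:t6 B:t7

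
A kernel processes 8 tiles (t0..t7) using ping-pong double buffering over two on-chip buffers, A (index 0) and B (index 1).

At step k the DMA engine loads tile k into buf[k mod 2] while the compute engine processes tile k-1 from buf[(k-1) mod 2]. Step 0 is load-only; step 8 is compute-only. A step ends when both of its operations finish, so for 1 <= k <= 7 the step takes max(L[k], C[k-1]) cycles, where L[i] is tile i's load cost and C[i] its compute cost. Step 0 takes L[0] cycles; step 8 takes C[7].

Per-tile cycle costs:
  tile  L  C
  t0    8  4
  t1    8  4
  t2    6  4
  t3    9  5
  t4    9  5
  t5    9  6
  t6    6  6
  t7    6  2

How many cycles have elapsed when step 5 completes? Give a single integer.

end_cycle[5] = 49

  0. 8=8c; end=8; A:t0 B:-
  1. max(8,4)=8c; end=16; A:t0 B:t1
  2. max(6,4)=6c; end=22; A:t2 B:t1
  3. max(9,4)=9c; end=31; A:t2 B:t3
  4. max(9,5)=9c; end=40; A:t4 B:t3
  5. max(9,5)=9c; end=49; A:t4 B:t5
  6. max(6,6)=6c; end=55; A:t6 B:t5
  7. max(6,6)=6c; end=61; A:t6 B:t7
  8. 2=2c; end=63; A:t6 B:t7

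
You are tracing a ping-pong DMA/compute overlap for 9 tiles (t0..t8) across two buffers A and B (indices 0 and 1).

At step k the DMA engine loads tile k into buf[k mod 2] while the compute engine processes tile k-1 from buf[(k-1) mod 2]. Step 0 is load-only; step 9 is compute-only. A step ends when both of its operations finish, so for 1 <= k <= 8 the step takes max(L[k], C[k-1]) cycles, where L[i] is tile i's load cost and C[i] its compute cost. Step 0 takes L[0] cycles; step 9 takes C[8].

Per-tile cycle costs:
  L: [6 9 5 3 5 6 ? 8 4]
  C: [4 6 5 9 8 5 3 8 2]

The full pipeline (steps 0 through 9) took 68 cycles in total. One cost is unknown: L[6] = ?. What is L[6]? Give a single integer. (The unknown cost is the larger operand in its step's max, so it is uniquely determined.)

L[6] = 7

step 0 | dur = L[0]=6 = 6
step 1 | dur = max(L[1]=9, C[0]=4) = 9
step 2 | dur = max(L[2]=5, C[1]=6) = 6
step 3 | dur = max(L[3]=3, C[2]=5) = 5
step 4 | dur = max(L[4]=5, C[3]=9) = 9
step 5 | dur = max(L[5]=6, C[4]=8) = 8
step 6 | dur = max(L[6]=?, C[5]=5) = L[6]  (unknown; binding)
step 7 | dur = max(L[7]=8, C[6]=3) = 8
step 8 | dur = max(L[8]=4, C[7]=8) = 8
step 9 | dur = C[8]=2 = 2
sum of known step durations = 61
dur[6] = total - known = 68 - 61 = 7
L[6] is the binding max in step 6, so L[6] = dur[6] = 7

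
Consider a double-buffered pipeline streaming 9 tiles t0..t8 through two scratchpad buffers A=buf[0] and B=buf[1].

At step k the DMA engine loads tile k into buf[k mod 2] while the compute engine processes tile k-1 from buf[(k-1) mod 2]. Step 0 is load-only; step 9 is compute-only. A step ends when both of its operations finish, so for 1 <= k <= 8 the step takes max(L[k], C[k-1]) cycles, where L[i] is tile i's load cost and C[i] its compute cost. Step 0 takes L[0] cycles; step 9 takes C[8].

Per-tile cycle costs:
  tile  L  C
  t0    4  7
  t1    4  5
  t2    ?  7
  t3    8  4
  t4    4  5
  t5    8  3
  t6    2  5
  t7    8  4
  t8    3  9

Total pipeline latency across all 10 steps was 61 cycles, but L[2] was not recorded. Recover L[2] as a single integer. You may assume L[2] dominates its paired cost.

L[2] = 6

step 0: dur = L[0]=4 = 4
step 1: dur = max(L[1]=4, C[0]=7) = 7
step 2: dur = max(L[2]=?, C[1]=5) = L[2]  (unknown; binding)
step 3: dur = max(L[3]=8, C[2]=7) = 8
step 4: dur = max(L[4]=4, C[3]=4) = 4
step 5: dur = max(L[5]=8, C[4]=5) = 8
step 6: dur = max(L[6]=2, C[5]=3) = 3
step 7: dur = max(L[7]=8, C[6]=5) = 8
step 8: dur = max(L[8]=3, C[7]=4) = 4
step 9: dur = C[8]=9 = 9
sum of known step durations = 55
dur[2] = total - known = 61 - 55 = 6
L[2] is the binding max in step 2, so L[2] = dur[2] = 6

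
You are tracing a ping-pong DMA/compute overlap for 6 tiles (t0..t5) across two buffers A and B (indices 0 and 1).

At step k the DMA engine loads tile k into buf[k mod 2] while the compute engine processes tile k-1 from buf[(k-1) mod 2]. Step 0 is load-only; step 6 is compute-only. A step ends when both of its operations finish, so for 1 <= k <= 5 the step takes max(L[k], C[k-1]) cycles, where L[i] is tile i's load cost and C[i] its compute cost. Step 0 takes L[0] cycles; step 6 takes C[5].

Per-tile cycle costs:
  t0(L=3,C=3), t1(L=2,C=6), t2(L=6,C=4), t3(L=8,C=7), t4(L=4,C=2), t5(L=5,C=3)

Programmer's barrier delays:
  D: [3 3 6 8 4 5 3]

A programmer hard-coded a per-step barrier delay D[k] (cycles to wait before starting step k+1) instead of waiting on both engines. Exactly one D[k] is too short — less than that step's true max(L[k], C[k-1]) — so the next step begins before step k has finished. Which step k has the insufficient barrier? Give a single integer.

hazard at step 4

k=0 barrier L[0]=3→3c, D[0]=3 ok
k=1 barrier max(L[1]=2,C[0]=3)→3c, D[1]=3 ok
k=2 barrier max(L[2]=6,C[1]=6)→6c, D[2]=6 ok
k=3 barrier max(L[3]=8,C[2]=4)→8c, D[3]=8 ok
k=4 barrier max(L[4]=4,C[3]=7)→7c, D[4]=4 SHORT
k=5 barrier max(L[5]=5,C[4]=2)→5c, D[5]=5 ok
k=6 barrier C[5]=3→3c, D[6]=3 ok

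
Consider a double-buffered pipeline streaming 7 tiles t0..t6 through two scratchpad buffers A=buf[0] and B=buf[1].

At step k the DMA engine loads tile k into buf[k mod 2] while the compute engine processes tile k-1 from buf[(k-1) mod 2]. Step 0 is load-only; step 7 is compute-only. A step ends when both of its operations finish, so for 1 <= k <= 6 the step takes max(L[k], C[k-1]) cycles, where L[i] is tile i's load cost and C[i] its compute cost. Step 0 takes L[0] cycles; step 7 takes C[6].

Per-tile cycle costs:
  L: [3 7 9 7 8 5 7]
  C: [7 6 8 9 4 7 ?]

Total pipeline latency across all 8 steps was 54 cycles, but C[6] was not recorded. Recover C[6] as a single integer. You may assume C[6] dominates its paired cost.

step 0 | dur = L[0]=3 = 3
step 1 | dur = max(L[1]=7, C[0]=7) = 7
step 2 | dur = max(L[2]=9, C[1]=6) = 9
step 3 | dur = max(L[3]=7, C[2]=8) = 8
step 4 | dur = max(L[4]=8, C[3]=9) = 9
step 5 | dur = max(L[5]=5, C[4]=4) = 5
step 6 | dur = max(L[6]=7, C[5]=7) = 7
step 7 | dur = C[6]=? = C[6]  (unknown; binding)
sum of known step durations = 48
dur[7] = total - known = 54 - 48 = 6
C[6] is the binding max in step 7, so C[6] = dur[7] = 6

C[6] = 6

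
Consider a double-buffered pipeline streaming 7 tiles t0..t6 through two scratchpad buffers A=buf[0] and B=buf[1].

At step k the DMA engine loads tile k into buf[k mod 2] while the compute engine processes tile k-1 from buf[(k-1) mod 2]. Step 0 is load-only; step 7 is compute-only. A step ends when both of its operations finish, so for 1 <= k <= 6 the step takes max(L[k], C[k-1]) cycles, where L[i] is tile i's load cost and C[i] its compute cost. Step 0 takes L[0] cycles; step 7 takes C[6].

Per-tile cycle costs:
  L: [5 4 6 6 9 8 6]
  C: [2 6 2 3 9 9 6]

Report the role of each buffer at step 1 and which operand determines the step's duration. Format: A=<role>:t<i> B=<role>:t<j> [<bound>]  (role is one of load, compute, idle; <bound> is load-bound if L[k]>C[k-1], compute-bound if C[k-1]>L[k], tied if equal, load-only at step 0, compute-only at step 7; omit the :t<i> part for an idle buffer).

step 1: A=compute:t0 B=load:t1 [load-bound]

step 0: L[0]=5 → dur=5, Σ=5 | A=load:t0 B=idle [load-only]
step 1: L[1]=4 C[0]=2 → dur=4, Σ=9 | A=compute:t0 B=load:t1 [load-bound]
step 2: L[2]=6 C[1]=6 → dur=6, Σ=15 | A=load:t2 B=compute:t1 [tied]
step 3: L[3]=6 C[2]=2 → dur=6, Σ=21 | A=compute:t2 B=load:t3 [load-bound]
step 4: L[4]=9 C[3]=3 → dur=9, Σ=30 | A=load:t4 B=compute:t3 [load-bound]
step 5: L[5]=8 C[4]=9 → dur=9, Σ=39 | A=compute:t4 B=load:t5 [compute-bound]
step 6: L[6]=6 C[5]=9 → dur=9, Σ=48 | A=load:t6 B=compute:t5 [compute-bound]
step 7: C[6]=6 → dur=6, Σ=54 | A=compute:t6 B=idle [compute-only]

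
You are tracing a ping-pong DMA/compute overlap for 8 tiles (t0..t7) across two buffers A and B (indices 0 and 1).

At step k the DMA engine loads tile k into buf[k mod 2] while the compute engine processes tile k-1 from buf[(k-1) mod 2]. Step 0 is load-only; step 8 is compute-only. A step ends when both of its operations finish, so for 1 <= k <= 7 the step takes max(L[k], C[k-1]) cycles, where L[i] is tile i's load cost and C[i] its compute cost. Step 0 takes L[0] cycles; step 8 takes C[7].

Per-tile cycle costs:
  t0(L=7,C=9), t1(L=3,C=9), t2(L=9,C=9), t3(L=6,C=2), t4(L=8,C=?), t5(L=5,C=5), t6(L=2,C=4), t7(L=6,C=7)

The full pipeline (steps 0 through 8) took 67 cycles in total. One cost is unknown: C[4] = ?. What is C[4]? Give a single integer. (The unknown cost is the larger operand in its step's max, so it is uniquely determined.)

step 0 = dur = L[0]=7 = 7
step 1 = dur = max(L[1]=3, C[0]=9) = 9
step 2 = dur = max(L[2]=9, C[1]=9) = 9
step 3 = dur = max(L[3]=6, C[2]=9) = 9
step 4 = dur = max(L[4]=8, C[3]=2) = 8
step 5 = dur = max(L[5]=5, C[4]=?) = C[4]  (unknown; binding)
step 6 = dur = max(L[6]=2, C[5]=5) = 5
step 7 = dur = max(L[7]=6, C[6]=4) = 6
step 8 = dur = C[7]=7 = 7
sum of known step durations = 60
dur[5] = total - known = 67 - 60 = 7
C[4] is the binding max in step 5, so C[4] = dur[5] = 7

C[4] = 7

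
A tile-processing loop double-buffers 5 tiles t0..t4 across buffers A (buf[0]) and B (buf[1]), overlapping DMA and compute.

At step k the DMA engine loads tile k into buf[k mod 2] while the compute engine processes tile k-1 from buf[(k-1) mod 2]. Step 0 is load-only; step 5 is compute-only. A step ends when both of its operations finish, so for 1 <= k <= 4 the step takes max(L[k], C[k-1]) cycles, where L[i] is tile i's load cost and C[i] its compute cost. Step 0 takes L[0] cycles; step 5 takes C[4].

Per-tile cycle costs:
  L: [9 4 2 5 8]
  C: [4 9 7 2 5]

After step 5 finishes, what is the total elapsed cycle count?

end_cycle[5] = 42

[0] DMA t0→A (9c) ∥ CU idle ⇒ 9c, clock 9
[1] DMA t1→B (4c) ∥ CU A:t0 (4c) ⇒ 4c, clock 13
[2] DMA t2→A (2c) ∥ CU B:t1 (9c) ⇒ 9c, clock 22
[3] DMA t3→B (5c) ∥ CU A:t2 (7c) ⇒ 7c, clock 29
[4] DMA t4→A (8c) ∥ CU B:t3 (2c) ⇒ 8c, clock 37
[5] DMA idle ∥ CU A:t4 (5c) ⇒ 5c, clock 42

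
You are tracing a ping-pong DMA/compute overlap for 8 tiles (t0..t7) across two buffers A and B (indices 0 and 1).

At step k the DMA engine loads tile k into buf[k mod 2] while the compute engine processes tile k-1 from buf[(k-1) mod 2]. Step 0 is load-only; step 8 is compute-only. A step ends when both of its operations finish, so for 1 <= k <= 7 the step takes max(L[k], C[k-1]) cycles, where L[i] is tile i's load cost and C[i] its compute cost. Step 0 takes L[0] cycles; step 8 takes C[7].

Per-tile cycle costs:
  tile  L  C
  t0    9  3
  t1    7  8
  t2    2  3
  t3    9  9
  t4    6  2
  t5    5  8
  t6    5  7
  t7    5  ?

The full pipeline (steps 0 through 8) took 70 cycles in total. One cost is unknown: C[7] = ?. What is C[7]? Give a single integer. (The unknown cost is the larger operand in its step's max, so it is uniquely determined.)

C[7] = 8

step 0 → dur = L[0]=9 = 9
step 1 → dur = max(L[1]=7, C[0]=3) = 7
step 2 → dur = max(L[2]=2, C[1]=8) = 8
step 3 → dur = max(L[3]=9, C[2]=3) = 9
step 4 → dur = max(L[4]=6, C[3]=9) = 9
step 5 → dur = max(L[5]=5, C[4]=2) = 5
step 6 → dur = max(L[6]=5, C[5]=8) = 8
step 7 → dur = max(L[7]=5, C[6]=7) = 7
step 8 → dur = C[7]=? = C[7]  (unknown; binding)
sum of known step durations = 62
dur[8] = total - known = 70 - 62 = 8
C[7] is the binding max in step 8, so C[7] = dur[8] = 8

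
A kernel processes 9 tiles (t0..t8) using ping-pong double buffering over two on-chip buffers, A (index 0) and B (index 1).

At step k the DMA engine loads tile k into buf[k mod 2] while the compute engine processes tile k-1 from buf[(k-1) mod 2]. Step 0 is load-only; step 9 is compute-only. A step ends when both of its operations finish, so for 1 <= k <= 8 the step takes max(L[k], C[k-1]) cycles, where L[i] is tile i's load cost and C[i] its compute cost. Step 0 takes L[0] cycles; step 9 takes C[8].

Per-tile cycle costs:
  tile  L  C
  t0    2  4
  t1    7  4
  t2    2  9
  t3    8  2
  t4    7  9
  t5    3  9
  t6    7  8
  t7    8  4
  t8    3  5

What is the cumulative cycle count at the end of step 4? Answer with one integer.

end_cycle[4] = 29

k=0 load=t0/2c comp=- wait=2 total=2
k=1 load=t1/7c comp=t0/4c wait=7 total=9
k=2 load=t2/2c comp=t1/4c wait=4 total=13
k=3 load=t3/8c comp=t2/9c wait=9 total=22
k=4 load=t4/7c comp=t3/2c wait=7 total=29
k=5 load=t5/3c comp=t4/9c wait=9 total=38
k=6 load=t6/7c comp=t5/9c wait=9 total=47
k=7 load=t7/8c comp=t6/8c wait=8 total=55
k=8 load=t8/3c comp=t7/4c wait=4 total=59
k=9 load=- comp=t8/5c wait=5 total=64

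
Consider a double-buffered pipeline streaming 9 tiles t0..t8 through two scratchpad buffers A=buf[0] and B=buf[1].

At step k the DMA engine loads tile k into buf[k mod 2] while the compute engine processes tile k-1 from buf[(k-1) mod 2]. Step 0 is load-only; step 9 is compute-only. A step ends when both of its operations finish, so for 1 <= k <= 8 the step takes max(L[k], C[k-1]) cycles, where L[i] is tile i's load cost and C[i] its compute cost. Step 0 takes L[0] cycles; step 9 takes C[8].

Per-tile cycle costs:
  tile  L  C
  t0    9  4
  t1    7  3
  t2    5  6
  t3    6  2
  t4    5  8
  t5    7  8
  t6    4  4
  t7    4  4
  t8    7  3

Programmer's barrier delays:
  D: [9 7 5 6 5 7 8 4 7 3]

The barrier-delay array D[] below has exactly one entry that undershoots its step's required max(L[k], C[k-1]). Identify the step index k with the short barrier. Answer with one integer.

[0] required=L[0]=9=9 vs D=9 ok
[1] required=max(L[1]=7,C[0]=4)=7 vs D=7 ok
[2] required=max(L[2]=5,C[1]=3)=5 vs D=5 ok
[3] required=max(L[3]=6,C[2]=6)=6 vs D=6 ok
[4] required=max(L[4]=5,C[3]=2)=5 vs D=5 ok
[5] required=max(L[5]=7,C[4]=8)=8 vs D=7 SHORT
[6] required=max(L[6]=4,C[5]=8)=8 vs D=8 ok
[7] required=max(L[7]=4,C[6]=4)=4 vs D=4 ok
[8] required=max(L[8]=7,C[7]=4)=7 vs D=7 ok
[9] required=C[8]=3=3 vs D=3 ok

hazard at step 5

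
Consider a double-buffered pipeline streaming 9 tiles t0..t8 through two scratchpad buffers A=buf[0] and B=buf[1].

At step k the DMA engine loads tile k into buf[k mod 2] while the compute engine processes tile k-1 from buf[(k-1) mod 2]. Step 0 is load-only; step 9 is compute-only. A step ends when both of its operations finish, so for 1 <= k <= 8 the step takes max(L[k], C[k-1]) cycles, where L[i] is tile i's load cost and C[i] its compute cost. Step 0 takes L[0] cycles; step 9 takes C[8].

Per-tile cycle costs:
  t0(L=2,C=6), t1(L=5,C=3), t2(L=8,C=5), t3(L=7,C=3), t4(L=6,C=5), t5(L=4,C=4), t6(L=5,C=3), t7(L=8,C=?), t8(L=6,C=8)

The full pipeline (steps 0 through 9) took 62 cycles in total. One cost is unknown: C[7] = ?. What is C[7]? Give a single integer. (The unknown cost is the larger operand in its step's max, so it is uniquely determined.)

step 0 = dur = L[0]=2 = 2
step 1 = dur = max(L[1]=5, C[0]=6) = 6
step 2 = dur = max(L[2]=8, C[1]=3) = 8
step 3 = dur = max(L[3]=7, C[2]=5) = 7
step 4 = dur = max(L[4]=6, C[3]=3) = 6
step 5 = dur = max(L[5]=4, C[4]=5) = 5
step 6 = dur = max(L[6]=5, C[5]=4) = 5
step 7 = dur = max(L[7]=8, C[6]=3) = 8
step 8 = dur = max(L[8]=6, C[7]=?) = C[7]  (unknown; binding)
step 9 = dur = C[8]=8 = 8
sum of known step durations = 55
dur[8] = total - known = 62 - 55 = 7
C[7] is the binding max in step 8, so C[7] = dur[8] = 7

C[7] = 7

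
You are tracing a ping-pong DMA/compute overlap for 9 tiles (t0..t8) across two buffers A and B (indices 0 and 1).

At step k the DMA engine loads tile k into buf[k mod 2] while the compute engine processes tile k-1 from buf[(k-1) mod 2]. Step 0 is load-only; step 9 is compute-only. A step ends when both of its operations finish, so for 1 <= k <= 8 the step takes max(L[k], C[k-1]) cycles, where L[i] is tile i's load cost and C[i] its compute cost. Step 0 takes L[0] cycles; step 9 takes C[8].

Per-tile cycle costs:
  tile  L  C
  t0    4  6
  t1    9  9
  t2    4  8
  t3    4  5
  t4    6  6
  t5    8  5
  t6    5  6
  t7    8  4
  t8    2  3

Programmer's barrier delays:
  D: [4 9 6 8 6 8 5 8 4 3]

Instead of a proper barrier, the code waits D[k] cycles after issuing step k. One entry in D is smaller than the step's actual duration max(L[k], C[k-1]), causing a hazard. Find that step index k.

[0] required=L[0]=4=4 vs D=4 ok
[1] required=max(L[1]=9,C[0]=6)=9 vs D=9 ok
[2] required=max(L[2]=4,C[1]=9)=9 vs D=6 SHORT
[3] required=max(L[3]=4,C[2]=8)=8 vs D=8 ok
[4] required=max(L[4]=6,C[3]=5)=6 vs D=6 ok
[5] required=max(L[5]=8,C[4]=6)=8 vs D=8 ok
[6] required=max(L[6]=5,C[5]=5)=5 vs D=5 ok
[7] required=max(L[7]=8,C[6]=6)=8 vs D=8 ok
[8] required=max(L[8]=2,C[7]=4)=4 vs D=4 ok
[9] required=C[8]=3=3 vs D=3 ok

hazard at step 2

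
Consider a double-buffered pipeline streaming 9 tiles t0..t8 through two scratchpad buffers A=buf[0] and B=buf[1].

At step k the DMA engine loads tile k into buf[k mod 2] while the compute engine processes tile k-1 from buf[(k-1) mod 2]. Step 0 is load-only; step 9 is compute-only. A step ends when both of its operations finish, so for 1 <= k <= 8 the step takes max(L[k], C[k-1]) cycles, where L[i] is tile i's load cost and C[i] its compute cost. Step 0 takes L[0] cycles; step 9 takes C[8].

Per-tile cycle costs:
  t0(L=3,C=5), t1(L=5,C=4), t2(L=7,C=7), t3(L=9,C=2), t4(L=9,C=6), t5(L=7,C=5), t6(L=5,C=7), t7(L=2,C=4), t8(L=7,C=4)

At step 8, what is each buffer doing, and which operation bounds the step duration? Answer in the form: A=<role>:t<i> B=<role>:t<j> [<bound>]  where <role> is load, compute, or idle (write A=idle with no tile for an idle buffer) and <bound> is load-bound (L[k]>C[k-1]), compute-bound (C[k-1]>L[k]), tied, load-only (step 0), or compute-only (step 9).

[0] DMA t0→A (3c) ∥ CU idle ⇒ 3c, clock 3
[1] DMA t1→B (5c) ∥ CU A:t0 (5c) ⇒ 5c, clock 8
[2] DMA t2→A (7c) ∥ CU B:t1 (4c) ⇒ 7c, clock 15
[3] DMA t3→B (9c) ∥ CU A:t2 (7c) ⇒ 9c, clock 24
[4] DMA t4→A (9c) ∥ CU B:t3 (2c) ⇒ 9c, clock 33
[5] DMA t5→B (7c) ∥ CU A:t4 (6c) ⇒ 7c, clock 40
[6] DMA t6→A (5c) ∥ CU B:t5 (5c) ⇒ 5c, clock 45
[7] DMA t7→B (2c) ∥ CU A:t6 (7c) ⇒ 7c, clock 52
[8] DMA t8→A (7c) ∥ CU B:t7 (4c) ⇒ 7c, clock 59
[9] DMA idle ∥ CU A:t8 (4c) ⇒ 4c, clock 63

step 8: A=load:t8 B=compute:t7 [load-bound]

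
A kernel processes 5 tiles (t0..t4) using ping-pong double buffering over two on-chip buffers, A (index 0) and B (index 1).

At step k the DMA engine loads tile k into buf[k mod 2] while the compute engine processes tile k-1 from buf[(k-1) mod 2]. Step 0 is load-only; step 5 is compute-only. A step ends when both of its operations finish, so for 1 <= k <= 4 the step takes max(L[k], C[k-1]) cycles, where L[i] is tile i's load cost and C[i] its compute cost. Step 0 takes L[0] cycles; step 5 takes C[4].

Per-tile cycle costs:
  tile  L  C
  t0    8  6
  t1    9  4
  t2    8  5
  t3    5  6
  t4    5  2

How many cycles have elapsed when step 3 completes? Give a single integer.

end_cycle[3] = 30

  0. 8=8c; end=8; A:t0 B:-
  1. max(9,6)=9c; end=17; A:t0 B:t1
  2. max(8,4)=8c; end=25; A:t2 B:t1
  3. max(5,5)=5c; end=30; A:t2 B:t3
  4. max(5,6)=6c; end=36; A:t4 B:t3
  5. 2=2c; end=38; A:t4 B:t3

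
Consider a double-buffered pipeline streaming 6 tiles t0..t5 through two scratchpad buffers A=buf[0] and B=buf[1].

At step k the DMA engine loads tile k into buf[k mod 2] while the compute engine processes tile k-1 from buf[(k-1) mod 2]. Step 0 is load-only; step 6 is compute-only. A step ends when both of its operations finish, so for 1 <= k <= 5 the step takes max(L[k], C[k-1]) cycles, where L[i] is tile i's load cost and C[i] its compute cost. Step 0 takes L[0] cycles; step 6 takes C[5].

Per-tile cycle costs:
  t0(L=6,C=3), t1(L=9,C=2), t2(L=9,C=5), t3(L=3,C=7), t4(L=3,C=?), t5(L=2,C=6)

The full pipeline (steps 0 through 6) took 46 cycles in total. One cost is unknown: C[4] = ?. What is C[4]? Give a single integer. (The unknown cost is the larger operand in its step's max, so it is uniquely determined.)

step 0 | dur = L[0]=6 = 6
step 1 | dur = max(L[1]=9, C[0]=3) = 9
step 2 | dur = max(L[2]=9, C[1]=2) = 9
step 3 | dur = max(L[3]=3, C[2]=5) = 5
step 4 | dur = max(L[4]=3, C[3]=7) = 7
step 5 | dur = max(L[5]=2, C[4]=?) = C[4]  (unknown; binding)
step 6 | dur = C[5]=6 = 6
sum of known step durations = 42
dur[5] = total - known = 46 - 42 = 4
C[4] is the binding max in step 5, so C[4] = dur[5] = 4

C[4] = 4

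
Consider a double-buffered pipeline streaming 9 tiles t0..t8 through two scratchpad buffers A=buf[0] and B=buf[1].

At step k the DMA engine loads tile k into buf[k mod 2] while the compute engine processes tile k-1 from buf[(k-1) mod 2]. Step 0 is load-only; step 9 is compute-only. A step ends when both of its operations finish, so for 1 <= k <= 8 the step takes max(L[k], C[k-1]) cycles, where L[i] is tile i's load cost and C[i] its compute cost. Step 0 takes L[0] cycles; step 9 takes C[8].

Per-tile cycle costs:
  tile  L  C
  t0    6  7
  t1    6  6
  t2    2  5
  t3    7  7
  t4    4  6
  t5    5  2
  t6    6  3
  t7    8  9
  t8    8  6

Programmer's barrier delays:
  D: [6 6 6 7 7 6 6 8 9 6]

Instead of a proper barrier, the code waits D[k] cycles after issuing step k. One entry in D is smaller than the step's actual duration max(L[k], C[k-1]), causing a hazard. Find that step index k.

step 0: need L[0]=6 = 6; D[0]=6 ok
step 1: need max(L[1]=6,C[0]=7) = 7; D[1]=6 SHORT
step 2: need max(L[2]=2,C[1]=6) = 6; D[2]=6 ok
step 3: need max(L[3]=7,C[2]=5) = 7; D[3]=7 ok
step 4: need max(L[4]=4,C[3]=7) = 7; D[4]=7 ok
step 5: need max(L[5]=5,C[4]=6) = 6; D[5]=6 ok
step 6: need max(L[6]=6,C[5]=2) = 6; D[6]=6 ok
step 7: need max(L[7]=8,C[6]=3) = 8; D[7]=8 ok
step 8: need max(L[8]=8,C[7]=9) = 9; D[8]=9 ok
step 9: need C[8]=6 = 6; D[9]=6 ok

hazard at step 1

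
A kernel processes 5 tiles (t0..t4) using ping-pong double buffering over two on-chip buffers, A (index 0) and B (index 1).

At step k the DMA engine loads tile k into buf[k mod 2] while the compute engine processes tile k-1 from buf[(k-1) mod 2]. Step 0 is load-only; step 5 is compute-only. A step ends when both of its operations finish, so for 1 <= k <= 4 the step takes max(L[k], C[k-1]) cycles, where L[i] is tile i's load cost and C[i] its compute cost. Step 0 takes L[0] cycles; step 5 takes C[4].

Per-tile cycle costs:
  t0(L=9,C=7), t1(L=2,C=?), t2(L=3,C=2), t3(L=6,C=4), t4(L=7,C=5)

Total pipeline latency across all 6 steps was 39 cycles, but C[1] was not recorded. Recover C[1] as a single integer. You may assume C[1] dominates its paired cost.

C[1] = 5

step 0 | dur = L[0]=9 = 9
step 1 | dur = max(L[1]=2, C[0]=7) = 7
step 2 | dur = max(L[2]=3, C[1]=?) = C[1]  (unknown; binding)
step 3 | dur = max(L[3]=6, C[2]=2) = 6
step 4 | dur = max(L[4]=7, C[3]=4) = 7
step 5 | dur = C[4]=5 = 5
sum of known step durations = 34
dur[2] = total - known = 39 - 34 = 5
C[1] is the binding max in step 2, so C[1] = dur[2] = 5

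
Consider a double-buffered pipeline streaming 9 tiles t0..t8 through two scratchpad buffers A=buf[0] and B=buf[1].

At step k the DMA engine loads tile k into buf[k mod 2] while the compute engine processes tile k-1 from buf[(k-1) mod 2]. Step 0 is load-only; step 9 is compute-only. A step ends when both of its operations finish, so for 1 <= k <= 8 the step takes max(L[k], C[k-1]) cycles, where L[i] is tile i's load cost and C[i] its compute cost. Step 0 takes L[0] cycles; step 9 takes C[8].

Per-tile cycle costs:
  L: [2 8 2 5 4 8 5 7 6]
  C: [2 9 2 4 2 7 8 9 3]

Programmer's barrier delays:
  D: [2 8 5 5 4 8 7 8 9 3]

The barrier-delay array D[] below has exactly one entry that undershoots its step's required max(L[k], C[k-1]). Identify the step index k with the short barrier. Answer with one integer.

step 0: need L[0]=2 = 2; D[0]=2 ok
step 1: need max(L[1]=8,C[0]=2) = 8; D[1]=8 ok
step 2: need max(L[2]=2,C[1]=9) = 9; D[2]=5 SHORT
step 3: need max(L[3]=5,C[2]=2) = 5; D[3]=5 ok
step 4: need max(L[4]=4,C[3]=4) = 4; D[4]=4 ok
step 5: need max(L[5]=8,C[4]=2) = 8; D[5]=8 ok
step 6: need max(L[6]=5,C[5]=7) = 7; D[6]=7 ok
step 7: need max(L[7]=7,C[6]=8) = 8; D[7]=8 ok
step 8: need max(L[8]=6,C[7]=9) = 9; D[8]=9 ok
step 9: need C[8]=3 = 3; D[9]=3 ok

hazard at step 2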